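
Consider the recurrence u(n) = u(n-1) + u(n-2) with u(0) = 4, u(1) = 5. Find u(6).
Computing the sequence terms:
4, 5, 9, 14, 23, 37, 60

60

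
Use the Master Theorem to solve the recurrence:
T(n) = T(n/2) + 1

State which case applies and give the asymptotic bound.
Master Theorem template: T(n) = a·T(n/b) + f(n).
Here: a=1, b=2, f(n)=1
Compute log_b(a) = log_2(1) = 0.
f(n) = 1 = Θ(1). Case 2: T(n) = Θ(log n).

Case 2: T(n) = Θ(log n)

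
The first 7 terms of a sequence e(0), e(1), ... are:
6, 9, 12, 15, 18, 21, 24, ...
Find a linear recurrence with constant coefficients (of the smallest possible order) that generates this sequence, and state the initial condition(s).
Look for the lowest-order linear relation among consecutive terms.
Observation: consecutive differences are constant (= 3).
Check at n=2: 1·9 + 3 = 12. ✓

e(n) = e(n-1) + 3, e(0) = 6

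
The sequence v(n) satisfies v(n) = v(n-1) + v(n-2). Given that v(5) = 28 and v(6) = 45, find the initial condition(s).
Work backwards using v(k) = v(k+2) - v(k+1):
v(4) = v(6) - v(5) = 45 - 28 = 17
v(3) = v(5) - v(4) = 28 - 17 = 11
v(2) = v(4) - v(3) = 17 - 11 = 6
v(1) = v(3) - v(2) = 11 - 6 = 5
v(0) = v(2) - v(1) = 6 - 5 = 1

v(0) = 1, v(1) = 5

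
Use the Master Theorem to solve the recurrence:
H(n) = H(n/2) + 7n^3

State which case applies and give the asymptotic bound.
Master Theorem template: H(n) = a·H(n/b) + f(n).
Here: a=1, b=2, f(n)=7n^3
Compute log_b(a) = log_2(1) = 0.
f(n) = 7n^3 = Ω(n^(0+ε)) with ε = 3, and the regularity condition holds (a·f(n/b) = (a/b^3)·f(n) with a/b^3 = 2^-3 < 1). Case 3: H(n) = Θ(f(n)) = Θ(n^3).

Case 3: H(n) = Θ(n^3)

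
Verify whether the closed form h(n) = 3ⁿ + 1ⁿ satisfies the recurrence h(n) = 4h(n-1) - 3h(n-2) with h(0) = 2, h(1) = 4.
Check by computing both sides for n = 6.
From the recurrence with h(0) = 2, h(1) = 4:
  h(0) = 2, h(1) = 4, h(2) = 10, h(3) = 28, h(4) = 82, h(5) = 244, h(6) = 730
  so the recurrence gives h(6) = 730.
From the proposed closed form h(n) = 3ⁿ + 1ⁿ:
  h(6) = 730.
Both sides give 730 at n = 6, and the initial condition(s) match, so the closed form is consistent.

Yes, the closed form is correct.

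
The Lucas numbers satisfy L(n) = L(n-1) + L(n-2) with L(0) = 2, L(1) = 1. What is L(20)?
Computing the sequence terms:
2, 1, 3, 4, 7, 11, 18, 29, 47, 76, 123, 199, 322, 521, 843, 1364, 2207, 3571, 5778, 9349, 15127

15127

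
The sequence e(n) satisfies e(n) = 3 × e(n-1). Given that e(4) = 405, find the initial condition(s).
In general e(n) = 3ⁿ · e(0). At n = 4: e(0) = e(4) / 3^4 = 405 / 81 = 5.

e(0) = 5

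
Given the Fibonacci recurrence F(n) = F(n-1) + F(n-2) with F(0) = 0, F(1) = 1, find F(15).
Computing the sequence terms:
0, 1, 1, 2, 3, 5, 8, 13, 21, 34, 55, 89, 144, 233, 377, 610

610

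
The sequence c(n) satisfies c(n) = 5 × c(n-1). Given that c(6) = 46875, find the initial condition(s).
In general c(n) = 5ⁿ · c(0). At n = 6: c(0) = c(6) / 5^6 = 46875 / 15625 = 3.

c(0) = 3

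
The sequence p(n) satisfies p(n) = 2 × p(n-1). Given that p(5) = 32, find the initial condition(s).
In general p(n) = 2ⁿ · p(0). At n = 5: p(0) = p(5) / 2^5 = 32 / 32 = 1.

p(0) = 1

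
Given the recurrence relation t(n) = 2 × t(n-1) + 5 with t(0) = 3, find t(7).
Computing step by step:
t(0) = 3
t(1) = 2 × 3 + 5 = 11
t(2) = 2 × 11 + 5 = 27
t(3) = 2 × 27 + 5 = 59
t(4) = 2 × 59 + 5 = 123
t(5) = 2 × 123 + 5 = 251
t(6) = 2 × 251 + 5 = 507
t(7) = 2 × 507 + 5 = 1019

1019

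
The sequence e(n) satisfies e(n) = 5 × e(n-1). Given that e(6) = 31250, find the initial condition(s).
In general e(n) = 5ⁿ · e(0). At n = 6: e(0) = e(6) / 5^6 = 31250 / 15625 = 2.

e(0) = 2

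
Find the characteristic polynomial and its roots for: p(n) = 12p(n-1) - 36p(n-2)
Substitute p(n) = rⁿ and divide through by rⁿ⁻²: r² - 12r + 36 = 0
Factor: (r - 6)² = 0, so r = 6 (double root).
General solution: p(n) = (A + Bn)·6ⁿ

Characteristic: r² - 12r + 36 = 0, Roots: r = 6 (double root)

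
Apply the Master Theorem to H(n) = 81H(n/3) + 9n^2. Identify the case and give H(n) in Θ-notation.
Master Theorem template: H(n) = a·H(n/b) + f(n).
Here: a=81, b=3, f(n)=9n^2
Compute log_b(a) = log_3(81) = 4.
f(n) = 9n^2 = O(n^(4-ε)) with ε = 2. Case 1: H(n) = Θ(n^log_b(a)) = Θ(n^4).

Case 1: H(n) = Θ(n^4)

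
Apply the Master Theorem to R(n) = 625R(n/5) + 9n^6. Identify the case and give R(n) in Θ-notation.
Master Theorem template: R(n) = a·R(n/b) + f(n).
Here: a=625, b=5, f(n)=9n^6
Compute log_b(a) = log_5(625) = 4.
f(n) = 9n^6 = Ω(n^(4+ε)) with ε = 2, and the regularity condition holds (a·f(n/b) = (a/b^6)·f(n) with a/b^6 = 5^-2 < 1). Case 3: R(n) = Θ(f(n)) = Θ(n^6).

Case 3: R(n) = Θ(n^6)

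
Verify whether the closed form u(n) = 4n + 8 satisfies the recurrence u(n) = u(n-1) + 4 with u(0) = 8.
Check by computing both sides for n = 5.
From the recurrence with u(0) = 8:
  u(0) = 8, u(1) = 12, u(2) = 16, u(3) = 20, u(4) = 24, u(5) = 28
  so the recurrence gives u(5) = 28.
From the proposed closed form u(n) = 4n + 8:
  u(5) = 28.
Both sides give 28 at n = 5, and the initial condition(s) match, so the closed form is consistent.

Yes, the closed form is correct.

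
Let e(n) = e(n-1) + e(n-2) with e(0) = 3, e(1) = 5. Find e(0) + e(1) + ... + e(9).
Computing the sequence terms: 3, 5, 8, 13, 21, 34, 55, 89, 144, 233
Adding these values together:

605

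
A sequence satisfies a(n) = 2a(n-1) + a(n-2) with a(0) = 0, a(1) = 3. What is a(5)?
Computing the sequence terms:
0, 3, 6, 15, 36, 87

87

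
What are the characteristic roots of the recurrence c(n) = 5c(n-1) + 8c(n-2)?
Substitute c(n) = rⁿ and divide through by rⁿ⁻²: r² - 5r - 8 = 0
Discriminant: 5² + 4·8 = 57, not a perfect square, so by the quadratic formula r = (5 ± √57)/2.
General solution: c(n) = A·r₁ⁿ + B·r₂ⁿ where r₁,r₂ = (5 ± √57)/2

Characteristic: r² - 5r - 8 = 0, Roots: r = (5 ± √57)/2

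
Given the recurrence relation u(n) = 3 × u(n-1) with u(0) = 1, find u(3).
Computing step by step:
u(0) = 1
u(1) = 3 × 1 = 3
u(2) = 3 × 3 = 9
u(3) = 3 × 9 = 27

27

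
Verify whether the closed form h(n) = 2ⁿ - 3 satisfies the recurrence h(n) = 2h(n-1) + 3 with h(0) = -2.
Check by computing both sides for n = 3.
From the recurrence with h(0) = -2:
  h(0) = -2, h(1) = -1, h(2) = 1, h(3) = 5
  so the recurrence gives h(3) = 5.
From the proposed closed form h(n) = 2ⁿ - 3:
  h(3) = 5.
Both sides give 5 at n = 3, and the initial condition(s) match, so the closed form is consistent.

Yes, the closed form is correct.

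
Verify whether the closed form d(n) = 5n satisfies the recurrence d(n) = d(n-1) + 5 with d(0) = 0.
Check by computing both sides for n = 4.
From the recurrence with d(0) = 0:
  d(0) = 0, d(1) = 5, d(2) = 10, d(3) = 15, d(4) = 20
  so the recurrence gives d(4) = 20.
From the proposed closed form d(n) = 5n:
  d(4) = 20.
Both sides give 20 at n = 4, and the initial condition(s) match, so the closed form is consistent.

Yes, the closed form is correct.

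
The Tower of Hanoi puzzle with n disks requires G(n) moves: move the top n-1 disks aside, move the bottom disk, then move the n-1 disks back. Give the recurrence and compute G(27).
Moving n disks = move the top n-1 disks aside (G(n-1) moves) + move the largest disk (1 move) + move the n-1 disks back on top (G(n-1) moves), so G(n) = 2G(n-1) + 1, with G(1) = 1 (a single disk takes one move).
First terms: 1, 3, 7, 15, 31, 63, … — each is one less than a power of 2. Indeed G(n) + 1 = 2(G(n-1) + 1) with G(1) + 1 = 2, so G(n) + 1 = 2ⁿ and G(n) = 2ⁿ - 1.
Hence G(27) = 2^27 - 1 = 134217728 - 1 = 134217727.

G(n) = 2G(n-1) + 1, G(1) = 1; G(27) = 134217727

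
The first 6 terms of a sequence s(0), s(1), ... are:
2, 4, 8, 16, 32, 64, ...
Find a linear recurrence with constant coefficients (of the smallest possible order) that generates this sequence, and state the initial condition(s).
Look for the lowest-order linear relation among consecutive terms.
Observation: each term is 2× the previous.
Check at n=2: 2·4 = 8. ✓

s(n) = 2 × s(n-1), s(0) = 2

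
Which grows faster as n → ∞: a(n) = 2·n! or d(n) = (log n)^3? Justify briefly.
Comparing growth rates:
Growth-rate hierarchy: log n ≺ any polynomial ≺ any exponential cⁿ (c>1) ≺ n! ≺ nⁿ.
factorial dominates polylogarithmic (log n)^3 asymptotically.

a(n) grows faster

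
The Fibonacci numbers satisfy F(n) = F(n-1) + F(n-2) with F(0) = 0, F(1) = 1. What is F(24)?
Computing the sequence terms:
0, 1, 1, 2, 3, 5, 8, 13, 21, 34, 55, 89, 144, 233, 377, 610, 987, 1597, 2584, 4181, 6765, 10946, 17711, 28657, 46368

46368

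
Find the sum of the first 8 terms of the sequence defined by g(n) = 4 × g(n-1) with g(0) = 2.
Computing the sequence terms: 2, 8, 32, 128, 512, 2048, 8192, 32768
Adding these values together:

43690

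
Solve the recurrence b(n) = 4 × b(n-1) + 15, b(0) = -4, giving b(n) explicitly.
Recurrence: b(n) = 4 × b(n-1) + 15, initial: b(0) = -4.
Try b(n) = A·4ⁿ + C. Substituting: A·4ⁿ + C = 4(A·4ⁿ⁻¹ + C) + 15 = A·4ⁿ + 4C + 15, so C = 4C + 15, giving C = -5. Then b(0) = A - 5 = -4 gives A = 1.

b(n) = 4ⁿ - 5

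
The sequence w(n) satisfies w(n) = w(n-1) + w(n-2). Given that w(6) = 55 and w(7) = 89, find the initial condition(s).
Work backwards using w(k) = w(k+2) - w(k+1):
w(5) = w(7) - w(6) = 89 - 55 = 34
w(4) = w(6) - w(5) = 55 - 34 = 21
w(3) = w(5) - w(4) = 34 - 21 = 13
w(2) = w(4) - w(3) = 21 - 13 = 8
w(1) = w(3) - w(2) = 13 - 8 = 5
w(0) = w(2) - w(1) = 8 - 5 = 3

w(0) = 3, w(1) = 5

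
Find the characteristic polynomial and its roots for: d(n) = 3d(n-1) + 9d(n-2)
Substitute d(n) = rⁿ and divide through by rⁿ⁻²: r² - 3r - 9 = 0
Discriminant: 3² + 4·9 = 45, not a perfect square, so by the quadratic formula r = (3 ± √45)/2.
General solution: d(n) = A·r₁ⁿ + B·r₂ⁿ where r₁,r₂ = (3 ± √45)/2

Characteristic: r² - 3r - 9 = 0, Roots: r = (3 ± √45)/2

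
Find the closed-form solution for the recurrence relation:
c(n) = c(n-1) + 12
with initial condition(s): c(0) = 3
Recurrence: c(n) = c(n-1) + 12, initial: c(0) = 3.
Each step adds 12, so c(n) = c(0) + 12n = 12n + 3.

c(n) = 12n + 3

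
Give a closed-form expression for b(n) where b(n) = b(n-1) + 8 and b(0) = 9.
Recurrence: b(n) = b(n-1) + 8, initial: b(0) = 9.
Each step adds 8, so b(n) = b(0) + 8n = 8n + 9.

b(n) = 8n + 9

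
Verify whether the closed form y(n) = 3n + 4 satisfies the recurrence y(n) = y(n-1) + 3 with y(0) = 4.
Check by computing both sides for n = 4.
From the recurrence with y(0) = 4:
  y(0) = 4, y(1) = 7, y(2) = 10, y(3) = 13, y(4) = 16
  so the recurrence gives y(4) = 16.
From the proposed closed form y(n) = 3n + 4:
  y(4) = 16.
Both sides give 16 at n = 4, and the initial condition(s) match, so the closed form is consistent.

Yes, the closed form is correct.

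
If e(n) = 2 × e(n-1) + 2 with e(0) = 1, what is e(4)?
Computing step by step:
e(0) = 1
e(1) = 2 × 1 + 2 = 4
e(2) = 2 × 4 + 2 = 10
e(3) = 2 × 10 + 2 = 22
e(4) = 2 × 22 + 2 = 46

46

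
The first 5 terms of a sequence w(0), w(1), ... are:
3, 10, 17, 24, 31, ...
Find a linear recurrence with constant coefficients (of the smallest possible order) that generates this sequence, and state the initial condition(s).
Look for the lowest-order linear relation among consecutive terms.
Observation: consecutive differences are constant (= 7).
Check at n=2: 1·10 + 7 = 17. ✓

w(n) = w(n-1) + 7, w(0) = 3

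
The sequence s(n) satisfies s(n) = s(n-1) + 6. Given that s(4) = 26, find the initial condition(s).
s(4) = s(0) + 4·6, so s(0) = 26 - 24 = 2.

s(0) = 2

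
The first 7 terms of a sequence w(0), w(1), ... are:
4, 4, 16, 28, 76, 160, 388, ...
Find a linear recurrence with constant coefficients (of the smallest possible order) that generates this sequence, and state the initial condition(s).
Look for the lowest-order linear relation among consecutive terms.
Observation: w(n) - 1·w(n-1) - (3)·w(n-2) = 0 holds for the shown terms, and no order-1 relation w(n) = α·w(n-1) + β fits.
Check at n=3: 1·16 + (3)·4 = 28. ✓

w(n) = w(n-1) + 3w(n-2), w(0) = 4, w(1) = 4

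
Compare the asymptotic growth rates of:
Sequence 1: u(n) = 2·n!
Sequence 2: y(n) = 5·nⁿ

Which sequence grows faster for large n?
Comparing growth rates:
Growth-rate hierarchy: log n ≺ any polynomial ≺ any exponential cⁿ (c>1) ≺ n! ≺ nⁿ.
super-exponential nⁿ dominates factorial asymptotically.

y(n) grows faster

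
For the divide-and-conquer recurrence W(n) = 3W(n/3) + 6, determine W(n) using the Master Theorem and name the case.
Master Theorem template: W(n) = a·W(n/b) + f(n).
Here: a=3, b=3, f(n)=6
Compute log_b(a) = log_3(3) = 1.
f(n) = 6 = O(n^(1-ε)) with ε = 1. Case 1: W(n) = Θ(n^log_b(a)) = Θ(n).

Case 1: W(n) = Θ(n)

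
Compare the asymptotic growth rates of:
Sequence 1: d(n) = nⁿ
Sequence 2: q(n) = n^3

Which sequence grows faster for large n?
Comparing growth rates:
Growth-rate hierarchy: log n ≺ any polynomial ≺ any exponential cⁿ (c>1) ≺ n! ≺ nⁿ.
super-exponential nⁿ dominates polynomial degree 3 asymptotically.

d(n) grows faster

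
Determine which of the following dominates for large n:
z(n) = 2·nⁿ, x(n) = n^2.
Comparing growth rates:
Growth-rate hierarchy: log n ≺ any polynomial ≺ any exponential cⁿ (c>1) ≺ n! ≺ nⁿ.
super-exponential nⁿ dominates polynomial degree 2 asymptotically.

z(n) grows faster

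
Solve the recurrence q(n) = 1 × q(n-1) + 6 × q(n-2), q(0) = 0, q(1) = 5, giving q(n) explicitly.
Recurrence: q(n) = 1 × q(n-1) + 6 × q(n-2), initial: q(0) = 0, q(1) = 5.
Characteristic equation: r² - 1r - 6 = 0, which factors as (r - 3)(r + 2) = 0, so r = 3, -2. General solution q(n) = A·3ⁿ + B·(-2)ⁿ. From q(0) = 0: A + B = 0. From q(1) = 5: 3A - 2B = 5. Solving gives A = 1, B = -1.

q(n) = 3ⁿ - (-2)ⁿ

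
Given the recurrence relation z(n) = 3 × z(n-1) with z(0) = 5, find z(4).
Computing step by step:
z(0) = 5
z(1) = 3 × 5 = 15
z(2) = 3 × 15 = 45
z(3) = 3 × 45 = 135
z(4) = 3 × 135 = 405

405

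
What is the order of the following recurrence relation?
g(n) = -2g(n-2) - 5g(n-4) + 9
The order is the largest lag k for which g(n-k) appears. Here the deepest term is g(n-4) (the 9 term is non-homogeneous and does not affect the order), so the order is 4.

Order 4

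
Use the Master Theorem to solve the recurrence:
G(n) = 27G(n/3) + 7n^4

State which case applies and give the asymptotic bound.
Master Theorem template: G(n) = a·G(n/b) + f(n).
Here: a=27, b=3, f(n)=7n^4
Compute log_b(a) = log_3(27) = 3.
f(n) = 7n^4 = Ω(n^(3+ε)) with ε = 1, and the regularity condition holds (a·f(n/b) = (a/b^4)·f(n) with a/b^4 = 3^-1 < 1). Case 3: G(n) = Θ(f(n)) = Θ(n^4).

Case 3: G(n) = Θ(n^4)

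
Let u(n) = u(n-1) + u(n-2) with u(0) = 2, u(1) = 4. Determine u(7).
Computing the sequence terms:
2, 4, 6, 10, 16, 26, 42, 68

68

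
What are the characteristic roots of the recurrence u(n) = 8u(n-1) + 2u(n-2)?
Substitute u(n) = rⁿ and divide through by rⁿ⁻²: r² - 8r - 2 = 0
Discriminant: 8² + 4·2 = 72, not a perfect square, so by the quadratic formula r = (8 ± √72)/2.
General solution: u(n) = A·r₁ⁿ + B·r₂ⁿ where r₁,r₂ = (8 ± √72)/2

Characteristic: r² - 8r - 2 = 0, Roots: r = (8 ± √72)/2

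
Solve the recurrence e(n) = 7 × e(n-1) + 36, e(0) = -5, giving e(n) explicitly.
Recurrence: e(n) = 7 × e(n-1) + 36, initial: e(0) = -5.
Try e(n) = A·7ⁿ + C. Substituting: A·7ⁿ + C = 7(A·7ⁿ⁻¹ + C) + 36 = A·7ⁿ + 7C + 36, so C = 7C + 36, giving C = -6. Then e(0) = A - 6 = -5 gives A = 1.

e(n) = 7ⁿ - 6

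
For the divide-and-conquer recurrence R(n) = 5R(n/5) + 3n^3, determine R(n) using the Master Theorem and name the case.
Master Theorem template: R(n) = a·R(n/b) + f(n).
Here: a=5, b=5, f(n)=3n^3
Compute log_b(a) = log_5(5) = 1.
f(n) = 3n^3 = Ω(n^(1+ε)) with ε = 2, and the regularity condition holds (a·f(n/b) = (a/b^3)·f(n) with a/b^3 = 5^-2 < 1). Case 3: R(n) = Θ(f(n)) = Θ(n^3).

Case 3: R(n) = Θ(n^3)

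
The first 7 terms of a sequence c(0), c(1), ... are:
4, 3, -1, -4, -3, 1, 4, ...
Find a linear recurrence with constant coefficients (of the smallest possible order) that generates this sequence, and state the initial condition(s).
Look for the lowest-order linear relation among consecutive terms.
Observation: c(n) - 1·c(n-1) - (-1)·c(n-2) = 0 holds for the shown terms, and no order-1 relation c(n) = α·c(n-1) + β fits.
Check at n=3: 1·-1 + (-1)·3 = -4. ✓

c(n) = c(n-1) - c(n-2), c(0) = 4, c(1) = 3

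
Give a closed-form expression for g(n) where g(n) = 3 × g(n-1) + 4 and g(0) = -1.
Recurrence: g(n) = 3 × g(n-1) + 4, initial: g(0) = -1.
Try g(n) = A·3ⁿ + C. Substituting: A·3ⁿ + C = 3(A·3ⁿ⁻¹ + C) + 4 = A·3ⁿ + 3C + 4, so C = 3C + 4, giving C = -2. Then g(0) = A - 2 = -1 gives A = 1.

g(n) = 3ⁿ - 2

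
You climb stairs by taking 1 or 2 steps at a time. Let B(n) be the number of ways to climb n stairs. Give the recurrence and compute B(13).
Condition on the size of the last step (1 to 2): before it there were n-1, …, n-2 stairs climbed, and these cases are disjoint, so B(n) = B(n-1) + B(n-2) (Fibonacci-type sequence).
Initial conditions by direct count (compositions of i into parts ≤ 2): B(1) = 1; B(2) = 2.
Iterating the recurrence: B(3) = 3, B(4) = 5, B(5) = 8, B(6) = 13, B(7) = 21, B(8) = 34, B(9) = 55, B(10) = 89, B(11) = 144, B(12) = 233, B(13) = 377.

B(n) = B(n-1) + B(n-2), B(1) = 1, B(2) = 2; B(13) = 377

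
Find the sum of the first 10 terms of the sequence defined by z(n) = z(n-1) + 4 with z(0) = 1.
Computing the sequence terms: 1, 5, 9, 13, 17, 21, 25, 29, 33, 37
Adding these values together:

190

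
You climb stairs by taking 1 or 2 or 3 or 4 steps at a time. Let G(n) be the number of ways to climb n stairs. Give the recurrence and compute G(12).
Condition on the size of the last step (1 to 4): before it there were n-1, …, n-4 stairs climbed, and these cases are disjoint, so G(n) = G(n-1) + G(n-2) + G(n-3) + G(n-4) (order-4 linear recurrence).
Initial conditions by direct count (compositions of i into parts ≤ 4): G(1) = 1; G(2) = 2; G(3) = 4; G(4) = 8.
Iterating the recurrence: G(5) = 15, G(6) = 29, G(7) = 56, G(8) = 108, G(9) = 208, G(10) = 401, G(11) = 773, G(12) = 1490.

G(n) = G(n-1) + G(n-2) + G(n-3) + G(n-4), G(1) = 1, G(2) = 2, G(3) = 4, G(4) = 8; G(12) = 1490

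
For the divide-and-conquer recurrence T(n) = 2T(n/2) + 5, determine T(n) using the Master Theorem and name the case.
Master Theorem template: T(n) = a·T(n/b) + f(n).
Here: a=2, b=2, f(n)=5
Compute log_b(a) = log_2(2) = 1.
f(n) = 5 = O(n^(1-ε)) with ε = 1. Case 1: T(n) = Θ(n^log_b(a)) = Θ(n).

Case 1: T(n) = Θ(n)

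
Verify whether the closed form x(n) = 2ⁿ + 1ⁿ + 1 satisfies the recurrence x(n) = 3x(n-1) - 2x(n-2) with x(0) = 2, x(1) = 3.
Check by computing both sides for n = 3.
From the recurrence with x(0) = 2, x(1) = 3:
  x(0) = 2, x(1) = 3, x(2) = 5, x(3) = 9
  so the recurrence gives x(3) = 9.
From the proposed closed form x(n) = 2ⁿ + 1ⁿ + 1:
  x(3) = 10.
The recurrence gives 9 but the closed form gives 10, so the closed form does not satisfy the recurrence.

No, the closed form is incorrect.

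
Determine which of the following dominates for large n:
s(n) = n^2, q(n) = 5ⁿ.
Comparing growth rates:
Growth-rate hierarchy: log n ≺ any polynomial ≺ any exponential cⁿ (c>1) ≺ n! ≺ nⁿ.
exponential base 5 dominates polynomial degree 2 asymptotically.

q(n) grows faster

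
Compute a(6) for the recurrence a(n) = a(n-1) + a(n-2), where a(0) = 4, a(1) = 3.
Computing the sequence terms:
4, 3, 7, 10, 17, 27, 44

44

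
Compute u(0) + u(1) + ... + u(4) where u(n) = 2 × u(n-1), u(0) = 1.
Computing the sequence terms: 1, 2, 4, 8, 16
Adding these values together:

31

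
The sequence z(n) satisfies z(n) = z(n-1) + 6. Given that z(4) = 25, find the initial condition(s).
z(4) = z(0) + 4·6, so z(0) = 25 - 24 = 1.

z(0) = 1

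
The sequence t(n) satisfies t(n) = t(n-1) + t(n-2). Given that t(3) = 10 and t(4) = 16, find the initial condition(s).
Work backwards using t(k) = t(k+2) - t(k+1):
t(2) = t(4) - t(3) = 16 - 10 = 6
t(1) = t(3) - t(2) = 10 - 6 = 4
t(0) = t(2) - t(1) = 6 - 4 = 2

t(0) = 2, t(1) = 4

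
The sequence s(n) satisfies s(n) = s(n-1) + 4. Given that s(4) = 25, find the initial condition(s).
s(4) = s(0) + 4·4, so s(0) = 25 - 16 = 9.

s(0) = 9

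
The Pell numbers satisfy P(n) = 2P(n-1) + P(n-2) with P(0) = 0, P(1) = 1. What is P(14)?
Computing the sequence terms:
0, 1, 2, 5, 12, 29, 70, 169, 408, 985, 2378, 5741, 13860, 33461, 80782

80782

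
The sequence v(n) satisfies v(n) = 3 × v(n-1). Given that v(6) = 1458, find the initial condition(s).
In general v(n) = 3ⁿ · v(0). At n = 6: v(0) = v(6) / 3^6 = 1458 / 729 = 2.

v(0) = 2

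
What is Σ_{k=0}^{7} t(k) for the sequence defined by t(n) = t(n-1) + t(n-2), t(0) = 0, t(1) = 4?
Computing the sequence terms: 0, 4, 4, 8, 12, 20, 32, 52
Adding these values together:

132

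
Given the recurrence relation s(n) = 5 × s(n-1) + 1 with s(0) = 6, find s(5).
Computing step by step:
s(0) = 6
s(1) = 5 × 6 + 1 = 31
s(2) = 5 × 31 + 1 = 156
s(3) = 5 × 156 + 1 = 781
s(4) = 5 × 781 + 1 = 3906
s(5) = 5 × 3906 + 1 = 19531

19531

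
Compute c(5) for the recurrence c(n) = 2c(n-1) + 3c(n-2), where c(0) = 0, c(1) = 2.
Computing the sequence terms:
0, 2, 4, 14, 40, 122

122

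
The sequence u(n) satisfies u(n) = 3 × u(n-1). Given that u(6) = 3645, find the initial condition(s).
In general u(n) = 3ⁿ · u(0). At n = 6: u(0) = u(6) / 3^6 = 3645 / 729 = 5.

u(0) = 5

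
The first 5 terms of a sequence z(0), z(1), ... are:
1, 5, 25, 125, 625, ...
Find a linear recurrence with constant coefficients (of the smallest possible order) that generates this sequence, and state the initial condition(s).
Look for the lowest-order linear relation among consecutive terms.
Observation: each term is 5× the previous.
Check at n=2: 5·5 = 25. ✓

z(n) = 5 × z(n-1), z(0) = 1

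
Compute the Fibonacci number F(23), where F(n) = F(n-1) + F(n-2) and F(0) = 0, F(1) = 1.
Computing the sequence terms:
0, 1, 1, 2, 3, 5, 8, 13, 21, 34, 55, 89, 144, 233, 377, 610, 987, 1597, 2584, 4181, 6765, 10946, 17711, 28657

28657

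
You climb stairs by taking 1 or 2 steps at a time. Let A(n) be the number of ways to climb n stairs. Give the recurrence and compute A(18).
Condition on the size of the last step (1 to 2): before it there were n-1, …, n-2 stairs climbed, and these cases are disjoint, so A(n) = A(n-1) + A(n-2) (Fibonacci-type sequence).
Initial conditions by direct count (compositions of i into parts ≤ 2): A(1) = 1; A(2) = 2.
Iterating the recurrence: A(3) = 3, A(4) = 5, A(5) = 8, A(6) = 13, A(7) = 21, A(8) = 34, A(9) = 55, A(10) = 89, A(11) = 144, A(12) = 233, A(13) = 377, A(14) = 610, A(15) = 987, A(16) = 1597, A(17) = 2584, A(18) = 4181.

A(n) = A(n-1) + A(n-2), A(1) = 1, A(2) = 2; A(18) = 4181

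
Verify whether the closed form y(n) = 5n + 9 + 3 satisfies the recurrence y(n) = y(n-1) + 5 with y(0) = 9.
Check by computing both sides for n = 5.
From the recurrence with y(0) = 9:
  y(0) = 9, y(1) = 14, y(2) = 19, y(3) = 24, y(4) = 29, y(5) = 34
  so the recurrence gives y(5) = 34.
From the proposed closed form y(n) = 5n + 9 + 3:
  y(5) = 37.
The recurrence gives 34 but the closed form gives 37, so the closed form does not satisfy the recurrence.

No, the closed form is incorrect.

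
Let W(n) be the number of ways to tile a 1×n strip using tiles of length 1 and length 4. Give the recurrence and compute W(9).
Condition on the last tile: it has length 1 (leaving a 1×(n-1) strip) or length 4 (leaving a 1×(n-4) strip), so W(n) = W(n-1) + W(n-4) (order-4 linear recurrence).
For 0 ≤ i < 4 only unit tiles fit, so W(i) = 1.
Iterating the recurrence: W(4) = 2, W(5) = 3, W(6) = 4, W(7) = 5, W(8) = 7, W(9) = 10.

W(n) = W(n-1) + W(n-4), with W(i) = 1 for 0 ≤ i < 4; W(9) = 10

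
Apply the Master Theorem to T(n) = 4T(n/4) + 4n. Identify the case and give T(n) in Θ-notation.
Master Theorem template: T(n) = a·T(n/b) + f(n).
Here: a=4, b=4, f(n)=4n
Compute log_b(a) = log_4(4) = 1.
f(n) = 4n = Θ(n). Case 2: T(n) = Θ(n log n).

Case 2: T(n) = Θ(n log n)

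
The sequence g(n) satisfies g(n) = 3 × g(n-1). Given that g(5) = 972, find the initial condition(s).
In general g(n) = 3ⁿ · g(0). At n = 5: g(0) = g(5) / 3^5 = 972 / 243 = 4.

g(0) = 4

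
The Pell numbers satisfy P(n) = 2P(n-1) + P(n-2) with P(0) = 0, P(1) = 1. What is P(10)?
Computing the sequence terms:
0, 1, 2, 5, 12, 29, 70, 169, 408, 985, 2378

2378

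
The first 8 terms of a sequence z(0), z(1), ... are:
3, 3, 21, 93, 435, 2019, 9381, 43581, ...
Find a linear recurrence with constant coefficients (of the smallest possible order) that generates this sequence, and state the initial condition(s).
Look for the lowest-order linear relation among consecutive terms.
Observation: z(n) - 4·z(n-1) - (3)·z(n-2) = 0 holds for the shown terms, and no order-1 relation z(n) = α·z(n-1) + β fits.
Check at n=3: 4·21 + (3)·3 = 93. ✓

z(n) = 4z(n-1) + 3z(n-2), z(0) = 3, z(1) = 3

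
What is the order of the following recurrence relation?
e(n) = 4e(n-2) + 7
The order is the largest lag k for which e(n-k) appears. Here the deepest term is e(n-2) (the 7 term is non-homogeneous and does not affect the order), so the order is 2.

Order 2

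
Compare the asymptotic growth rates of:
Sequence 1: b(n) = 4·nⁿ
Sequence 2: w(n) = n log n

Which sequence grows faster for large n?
Comparing growth rates:
Growth-rate hierarchy: log n ≺ any polynomial ≺ any exponential cⁿ (c>1) ≺ n! ≺ nⁿ.
super-exponential nⁿ dominates polynomial degree 1 (with log factor) asymptotically.

b(n) grows faster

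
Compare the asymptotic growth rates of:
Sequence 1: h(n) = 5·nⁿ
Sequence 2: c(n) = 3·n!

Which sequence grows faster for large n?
Comparing growth rates:
Growth-rate hierarchy: log n ≺ any polynomial ≺ any exponential cⁿ (c>1) ≺ n! ≺ nⁿ.
super-exponential nⁿ dominates factorial asymptotically.

h(n) grows faster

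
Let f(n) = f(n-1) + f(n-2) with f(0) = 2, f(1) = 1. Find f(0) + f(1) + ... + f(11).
Computing the sequence terms: 2, 1, 3, 4, 7, 11, 18, 29, 47, 76, 123, 199
Adding these values together:

520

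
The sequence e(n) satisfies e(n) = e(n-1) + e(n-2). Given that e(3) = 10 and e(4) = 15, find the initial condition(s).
Work backwards using e(k) = e(k+2) - e(k+1):
e(2) = e(4) - e(3) = 15 - 10 = 5
e(1) = e(3) - e(2) = 10 - 5 = 5
e(0) = e(2) - e(1) = 5 - 5 = 0

e(0) = 0, e(1) = 5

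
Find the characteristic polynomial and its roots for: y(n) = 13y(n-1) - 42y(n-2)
Substitute y(n) = rⁿ and divide through by rⁿ⁻²: r² - 13r + 42 = 0
Factor: (r - 7)(r - 6) = 0, so r = 7, 6.
General solution: y(n) = A·7ⁿ + B·6ⁿ

Characteristic: r² - 13r + 42 = 0, Roots: r = 7, 6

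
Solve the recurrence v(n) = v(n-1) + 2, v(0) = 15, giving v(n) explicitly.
Recurrence: v(n) = v(n-1) + 2, initial: v(0) = 15.
Each step adds 2, so v(n) = v(0) + 2n = 2n + 15.

v(n) = 2n + 15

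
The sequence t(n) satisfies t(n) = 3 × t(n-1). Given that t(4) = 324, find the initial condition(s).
In general t(n) = 3ⁿ · t(0). At n = 4: t(0) = t(4) / 3^4 = 324 / 81 = 4.

t(0) = 4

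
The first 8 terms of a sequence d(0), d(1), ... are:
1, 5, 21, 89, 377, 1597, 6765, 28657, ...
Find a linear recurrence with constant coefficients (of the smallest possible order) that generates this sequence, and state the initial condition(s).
Look for the lowest-order linear relation among consecutive terms.
Observation: d(n) - 4·d(n-1) - (1)·d(n-2) = 0 holds for the shown terms, and no order-1 relation d(n) = α·d(n-1) + β fits.
Check at n=3: 4·21 + (1)·5 = 89. ✓

d(n) = 4d(n-1) + d(n-2), d(0) = 1, d(1) = 5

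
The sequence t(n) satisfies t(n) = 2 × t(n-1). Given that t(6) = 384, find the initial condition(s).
In general t(n) = 2ⁿ · t(0). At n = 6: t(0) = t(6) / 2^6 = 384 / 64 = 6.

t(0) = 6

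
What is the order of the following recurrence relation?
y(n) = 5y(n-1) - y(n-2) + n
The order is the largest lag k for which y(n-k) appears. Here the deepest term is y(n-2) (the n term is non-homogeneous and does not affect the order), so the order is 2.

Order 2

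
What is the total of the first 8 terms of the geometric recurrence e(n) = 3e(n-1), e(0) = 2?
Computing the sequence terms: 2, 6, 18, 54, 162, 486, 1458, 4374
Adding these values together:

6560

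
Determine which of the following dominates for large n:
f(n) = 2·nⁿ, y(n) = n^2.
Comparing growth rates:
Growth-rate hierarchy: log n ≺ any polynomial ≺ any exponential cⁿ (c>1) ≺ n! ≺ nⁿ.
super-exponential nⁿ dominates polynomial degree 2 asymptotically.

f(n) grows faster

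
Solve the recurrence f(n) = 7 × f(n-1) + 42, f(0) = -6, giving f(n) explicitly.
Recurrence: f(n) = 7 × f(n-1) + 42, initial: f(0) = -6.
Try f(n) = A·7ⁿ + C. Substituting: A·7ⁿ + C = 7(A·7ⁿ⁻¹ + C) + 42 = A·7ⁿ + 7C + 42, so C = 7C + 42, giving C = -7. Then f(0) = A - 7 = -6 gives A = 1.

f(n) = 7ⁿ - 7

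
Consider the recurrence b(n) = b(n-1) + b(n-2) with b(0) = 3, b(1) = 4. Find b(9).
Computing the sequence terms:
3, 4, 7, 11, 18, 29, 47, 76, 123, 199

199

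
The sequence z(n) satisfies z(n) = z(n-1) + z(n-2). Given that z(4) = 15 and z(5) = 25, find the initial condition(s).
Work backwards using z(k) = z(k+2) - z(k+1):
z(3) = z(5) - z(4) = 25 - 15 = 10
z(2) = z(4) - z(3) = 15 - 10 = 5
z(1) = z(3) - z(2) = 10 - 5 = 5
z(0) = z(2) - z(1) = 5 - 5 = 0

z(0) = 0, z(1) = 5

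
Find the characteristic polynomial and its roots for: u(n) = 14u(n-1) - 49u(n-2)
Substitute u(n) = rⁿ and divide through by rⁿ⁻²: r² - 14r + 49 = 0
Factor: (r - 7)² = 0, so r = 7 (double root).
General solution: u(n) = (A + Bn)·7ⁿ

Characteristic: r² - 14r + 49 = 0, Roots: r = 7 (double root)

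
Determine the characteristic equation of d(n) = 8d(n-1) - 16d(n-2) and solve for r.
Substitute d(n) = rⁿ and divide through by rⁿ⁻²: r² - 8r + 16 = 0
Factor: (r - 4)² = 0, so r = 4 (double root).
General solution: d(n) = (A + Bn)·4ⁿ

Characteristic: r² - 8r + 16 = 0, Roots: r = 4 (double root)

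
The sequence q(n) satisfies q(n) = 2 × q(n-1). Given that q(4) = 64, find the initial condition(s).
In general q(n) = 2ⁿ · q(0). At n = 4: q(0) = q(4) / 2^4 = 64 / 16 = 4.

q(0) = 4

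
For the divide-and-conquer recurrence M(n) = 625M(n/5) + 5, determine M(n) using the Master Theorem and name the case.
Master Theorem template: M(n) = a·M(n/b) + f(n).
Here: a=625, b=5, f(n)=5
Compute log_b(a) = log_5(625) = 4.
f(n) = 5 = O(n^(4-ε)) with ε = 4. Case 1: M(n) = Θ(n^log_b(a)) = Θ(n^4).

Case 1: M(n) = Θ(n^4)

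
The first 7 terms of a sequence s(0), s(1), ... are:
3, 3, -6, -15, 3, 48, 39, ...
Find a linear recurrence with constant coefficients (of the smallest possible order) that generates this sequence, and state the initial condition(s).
Look for the lowest-order linear relation among consecutive terms.
Observation: s(n) - 1·s(n-1) - (-3)·s(n-2) = 0 holds for the shown terms, and no order-1 relation s(n) = α·s(n-1) + β fits.
Check at n=3: 1·-6 + (-3)·3 = -15. ✓

s(n) = s(n-1) - 3s(n-2), s(0) = 3, s(1) = 3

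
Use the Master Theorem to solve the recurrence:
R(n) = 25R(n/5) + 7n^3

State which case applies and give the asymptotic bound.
Master Theorem template: R(n) = a·R(n/b) + f(n).
Here: a=25, b=5, f(n)=7n^3
Compute log_b(a) = log_5(25) = 2.
f(n) = 7n^3 = Ω(n^(2+ε)) with ε = 1, and the regularity condition holds (a·f(n/b) = (a/b^3)·f(n) with a/b^3 = 5^-1 < 1). Case 3: R(n) = Θ(f(n)) = Θ(n^3).

Case 3: R(n) = Θ(n^3)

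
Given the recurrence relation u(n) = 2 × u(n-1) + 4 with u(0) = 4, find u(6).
Computing step by step:
u(0) = 4
u(1) = 2 × 4 + 4 = 12
u(2) = 2 × 12 + 4 = 28
u(3) = 2 × 28 + 4 = 60
u(4) = 2 × 60 + 4 = 124
u(5) = 2 × 124 + 4 = 252
u(6) = 2 × 252 + 4 = 508

508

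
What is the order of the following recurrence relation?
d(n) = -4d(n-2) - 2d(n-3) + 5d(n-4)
The order is the largest lag k for which d(n-k) appears. Here the deepest term is d(n-4), so the order is 4.

Order 4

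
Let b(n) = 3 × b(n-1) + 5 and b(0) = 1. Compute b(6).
Computing step by step:
b(0) = 1
b(1) = 3 × 1 + 5 = 8
b(2) = 3 × 8 + 5 = 29
b(3) = 3 × 29 + 5 = 92
b(4) = 3 × 92 + 5 = 281
b(5) = 3 × 281 + 5 = 848
b(6) = 3 × 848 + 5 = 2549

2549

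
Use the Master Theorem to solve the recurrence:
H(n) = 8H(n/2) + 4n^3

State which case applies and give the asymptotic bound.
Master Theorem template: H(n) = a·H(n/b) + f(n).
Here: a=8, b=2, f(n)=4n^3
Compute log_b(a) = log_2(8) = 3.
f(n) = 4n^3 = Θ(n^3). Case 2: H(n) = Θ(n^3 log n).

Case 2: H(n) = Θ(n^3 log n)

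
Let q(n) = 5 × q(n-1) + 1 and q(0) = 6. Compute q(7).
Computing step by step:
q(0) = 6
q(1) = 5 × 6 + 1 = 31
q(2) = 5 × 31 + 1 = 156
q(3) = 5 × 156 + 1 = 781
q(4) = 5 × 781 + 1 = 3906
q(5) = 5 × 3906 + 1 = 19531
q(6) = 5 × 19531 + 1 = 97656
q(7) = 5 × 97656 + 1 = 488281

488281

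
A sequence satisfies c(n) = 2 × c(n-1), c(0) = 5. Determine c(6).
Computing step by step:
c(0) = 5
c(1) = 2 × 5 = 10
c(2) = 2 × 10 = 20
c(3) = 2 × 20 = 40
c(4) = 2 × 40 = 80
c(5) = 2 × 80 = 160
c(6) = 2 × 160 = 320

320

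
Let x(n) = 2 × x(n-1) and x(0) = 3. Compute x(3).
Computing step by step:
x(0) = 3
x(1) = 2 × 3 = 6
x(2) = 2 × 6 = 12
x(3) = 2 × 12 = 24

24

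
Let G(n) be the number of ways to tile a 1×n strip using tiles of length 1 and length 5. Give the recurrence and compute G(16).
Condition on the last tile: it has length 1 (leaving a 1×(n-1) strip) or length 5 (leaving a 1×(n-5) strip), so G(n) = G(n-1) + G(n-5) (order-5 linear recurrence).
For 0 ≤ i < 5 only unit tiles fit, so G(i) = 1.
Iterating the recurrence: G(5) = 2, G(6) = 3, G(7) = 4, G(8) = 5, G(9) = 6, G(10) = 8, G(11) = 11, G(12) = 15, G(13) = 20, G(14) = 26, G(15) = 34, G(16) = 45.

G(n) = G(n-1) + G(n-5), with G(i) = 1 for 0 ≤ i < 5; G(16) = 45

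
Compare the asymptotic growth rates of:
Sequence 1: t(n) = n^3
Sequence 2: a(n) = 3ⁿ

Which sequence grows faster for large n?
Comparing growth rates:
Growth-rate hierarchy: log n ≺ any polynomial ≺ any exponential cⁿ (c>1) ≺ n! ≺ nⁿ.
exponential base 3 dominates polynomial degree 3 asymptotically.

a(n) grows faster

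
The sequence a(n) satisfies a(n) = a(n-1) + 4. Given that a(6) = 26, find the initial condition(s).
a(6) = a(0) + 6·4, so a(0) = 26 - 24 = 2.

a(0) = 2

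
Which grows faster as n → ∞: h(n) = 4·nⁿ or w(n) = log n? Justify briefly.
Comparing growth rates:
Growth-rate hierarchy: log n ≺ any polynomial ≺ any exponential cⁿ (c>1) ≺ n! ≺ nⁿ.
super-exponential nⁿ dominates logarithmic asymptotically.

h(n) grows faster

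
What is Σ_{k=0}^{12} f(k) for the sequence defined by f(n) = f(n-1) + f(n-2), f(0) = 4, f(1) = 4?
Computing the sequence terms: 4, 4, 8, 12, 20, 32, 52, 84, 136, 220, 356, 576, 932
Adding these values together:

2436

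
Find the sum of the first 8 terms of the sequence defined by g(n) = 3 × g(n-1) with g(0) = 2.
Computing the sequence terms: 2, 6, 18, 54, 162, 486, 1458, 4374
Adding these values together:

6560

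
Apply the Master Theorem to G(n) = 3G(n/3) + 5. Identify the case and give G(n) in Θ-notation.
Master Theorem template: G(n) = a·G(n/b) + f(n).
Here: a=3, b=3, f(n)=5
Compute log_b(a) = log_3(3) = 1.
f(n) = 5 = O(n^(1-ε)) with ε = 1. Case 1: G(n) = Θ(n^log_b(a)) = Θ(n).

Case 1: G(n) = Θ(n)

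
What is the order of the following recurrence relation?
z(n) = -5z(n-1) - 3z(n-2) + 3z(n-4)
The order is the largest lag k for which z(n-k) appears. Here the deepest term is z(n-4), so the order is 4.

Order 4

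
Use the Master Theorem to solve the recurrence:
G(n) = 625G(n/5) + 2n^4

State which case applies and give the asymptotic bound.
Master Theorem template: G(n) = a·G(n/b) + f(n).
Here: a=625, b=5, f(n)=2n^4
Compute log_b(a) = log_5(625) = 4.
f(n) = 2n^4 = Θ(n^4). Case 2: G(n) = Θ(n^4 log n).

Case 2: G(n) = Θ(n^4 log n)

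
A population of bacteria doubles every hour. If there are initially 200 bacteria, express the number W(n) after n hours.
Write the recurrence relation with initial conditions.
Each hour multiplies the count by 2, so the count after n hours depends only on the count after n-1 hours: W(n) = 2 × W(n-1). The starting count gives W(0) = 200.
Unrolling n times gives the closed form W(n) = 200 × 2ⁿ.

W(n) = 2 × W(n-1), W(0) = 200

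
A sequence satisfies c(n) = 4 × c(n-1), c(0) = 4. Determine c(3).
Computing step by step:
c(0) = 4
c(1) = 4 × 4 = 16
c(2) = 4 × 16 = 64
c(3) = 4 × 64 = 256

256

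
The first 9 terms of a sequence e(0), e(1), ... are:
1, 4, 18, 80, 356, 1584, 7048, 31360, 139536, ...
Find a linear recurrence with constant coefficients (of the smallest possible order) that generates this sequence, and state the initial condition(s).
Look for the lowest-order linear relation among consecutive terms.
Observation: e(n) - 4·e(n-1) - (2)·e(n-2) = 0 holds for the shown terms, and no order-1 relation e(n) = α·e(n-1) + β fits.
Check at n=3: 4·18 + (2)·4 = 80. ✓

e(n) = 4e(n-1) + 2e(n-2), e(0) = 1, e(1) = 4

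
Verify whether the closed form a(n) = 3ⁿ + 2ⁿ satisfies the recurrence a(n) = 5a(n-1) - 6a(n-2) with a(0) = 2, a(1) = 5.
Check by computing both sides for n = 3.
From the recurrence with a(0) = 2, a(1) = 5:
  a(0) = 2, a(1) = 5, a(2) = 13, a(3) = 35
  so the recurrence gives a(3) = 35.
From the proposed closed form a(n) = 3ⁿ + 2ⁿ:
  a(3) = 35.
Both sides give 35 at n = 3, and the initial condition(s) match, so the closed form is consistent.

Yes, the closed form is correct.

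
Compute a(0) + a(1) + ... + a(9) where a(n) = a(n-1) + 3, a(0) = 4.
Computing the sequence terms: 4, 7, 10, 13, 16, 19, 22, 25, 28, 31
Adding these values together:

175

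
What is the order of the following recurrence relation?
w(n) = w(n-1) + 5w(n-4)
The order is the largest lag k for which w(n-k) appears. Here the deepest term is w(n-4), so the order is 4.

Order 4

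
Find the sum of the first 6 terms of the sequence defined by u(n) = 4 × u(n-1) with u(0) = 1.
Computing the sequence terms: 1, 4, 16, 64, 256, 1024
Adding these values together:

1365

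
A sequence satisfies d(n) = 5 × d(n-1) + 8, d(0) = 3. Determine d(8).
Computing step by step:
d(0) = 3
d(1) = 5 × 3 + 8 = 23
d(2) = 5 × 23 + 8 = 123
d(3) = 5 × 123 + 8 = 623
d(4) = 5 × 623 + 8 = 3123
d(5) = 5 × 3123 + 8 = 15623
d(6) = 5 × 15623 + 8 = 78123
d(7) = 5 × 78123 + 8 = 390623
d(8) = 5 × 390623 + 8 = 1953123

1953123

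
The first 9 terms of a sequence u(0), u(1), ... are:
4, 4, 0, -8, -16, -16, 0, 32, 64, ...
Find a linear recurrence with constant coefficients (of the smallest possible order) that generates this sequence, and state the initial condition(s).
Look for the lowest-order linear relation among consecutive terms.
Observation: u(n) - 2·u(n-1) - (-2)·u(n-2) = 0 holds for the shown terms, and no order-1 relation u(n) = α·u(n-1) + β fits.
Check at n=3: 2·0 + (-2)·4 = -8. ✓

u(n) = 2u(n-1) - 2u(n-2), u(0) = 4, u(1) = 4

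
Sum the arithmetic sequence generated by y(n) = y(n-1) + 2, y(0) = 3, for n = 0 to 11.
Computing the sequence terms: 3, 5, 7, 9, 11, 13, 15, 17, 19, 21, 23, 25
Adding these values together:

168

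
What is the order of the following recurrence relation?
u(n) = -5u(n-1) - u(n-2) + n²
The order is the largest lag k for which u(n-k) appears. Here the deepest term is u(n-2) (the n² term is non-homogeneous and does not affect the order), so the order is 2.

Order 2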